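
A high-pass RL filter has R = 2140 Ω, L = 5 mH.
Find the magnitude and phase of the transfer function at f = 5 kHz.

Step 1 — Angular frequency: ω = 2π·5000 = 3.142e+04 rad/s.
Step 2 — Transfer function: H(jω) = jωL/(R + jωL).
Step 3 — Numerator jωL = j·157.1; denominator R + jωL = 2140 + j157.1.
Step 4 — H = 0.005359 + j0.07301.
Step 5 — Magnitude: |H| = 0.0732 (-22.7 dB); phase: φ = 85.8°.

|H| = 0.0732 (-22.7 dB), φ = 85.8°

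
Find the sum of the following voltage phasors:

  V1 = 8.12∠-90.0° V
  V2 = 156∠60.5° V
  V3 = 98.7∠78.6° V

Step 1 — Convert each phasor to rectangular form:
  V1 = 8.12·(cos(-90.0°) + j·sin(-90.0°)) = 0 - j8.12 V
  V2 = 156·(cos(60.5°) + j·sin(60.5°)) = 76.82 + j135.8 V
  V3 = 98.7·(cos(78.6°) + j·sin(78.6°)) = 19.51 + j96.75 V
Step 2 — Sum components: V_total = 96.33 + j224.4 V.
Step 3 — Convert to polar: |V_total| = 244.2 V, ∠V_total = 66.8°.

V_total = 244.2∠66.8° V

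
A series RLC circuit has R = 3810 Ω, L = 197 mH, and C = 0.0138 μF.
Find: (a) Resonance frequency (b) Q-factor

Step 1 — Resonance condition Im(Z)=0 gives ω₀ = 1/√(LC).
Step 2 — ω₀ = 1/√(0.197·1.38e-08) = 1.918e+04 rad/s.
Step 3 — f₀ = ω₀/(2π) = 3052 Hz.
Step 4 — Series Q: Q = ω₀L/R = 1.918e+04·0.197/3810 = 0.9917.

(a) f₀ = 3052 Hz  (b) Q = 0.9917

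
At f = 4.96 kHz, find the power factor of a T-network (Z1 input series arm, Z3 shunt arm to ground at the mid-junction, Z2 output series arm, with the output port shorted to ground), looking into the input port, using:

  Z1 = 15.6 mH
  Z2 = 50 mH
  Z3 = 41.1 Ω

Step 1 — Angular frequency: ω = 2π·f = 2π·4960 = 3.116e+04 rad/s.
Step 2 — Component impedances:
  Z1: Z = jωL = j·3.116e+04·0.0156 = 0 + j486.2 Ω
  Z2: Z = jωL = j·3.116e+04·0.05 = 0 + j1558 Ω
  Z3: Z = R = 41.1 Ω
Step 3 — With the output port shorted to ground, the output series arm Z2 runs from the junction to ground; the shunt arm Z3 also runs from the junction to ground. They appear in parallel: Z3 || Z2 = 41.07 + j1.083 Ω.
Step 4 — Series with input arm Z1: Z_in = Z1 + (Z3 || Z2) = 41.07 + j487.3 Ω = 489∠85.2° Ω.
Step 5 — Power factor: PF = cos(φ) = Re(Z)/|Z| = 41.07/489 = 0.08399.
Step 6 — Type: Im(Z) = 487.3 ⇒ lagging (phase φ = 85.2°).

PF = 0.08399 (lagging, φ = 85.2°)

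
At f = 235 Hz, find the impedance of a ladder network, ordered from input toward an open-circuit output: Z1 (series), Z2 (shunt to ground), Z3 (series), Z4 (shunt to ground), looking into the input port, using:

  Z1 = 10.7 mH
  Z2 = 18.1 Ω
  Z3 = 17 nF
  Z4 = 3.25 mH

Step 1 — Angular frequency: ω = 2π·f = 2π·235 = 1477 rad/s.
Step 2 — Component impedances:
  Z1: Z = jωL = j·1477·0.0107 = 0 + j15.8 Ω
  Z2: Z = R = 18.1 Ω
  Z3: Z = 1/(jωC) = -j/(ω·C) = 0 - j3.984e+04 Ω
  Z4: Z = jωL = j·1477·0.00325 = 0 + j4.799 Ω
Step 3 — Ladder network (open output): work backward from the far end, alternating series and parallel combinations. Z_in = 18.1 + j15.79 Ω = 24.02∠41.1° Ω.

Z = 18.1 + j15.79 Ω = 24.02∠41.1° Ω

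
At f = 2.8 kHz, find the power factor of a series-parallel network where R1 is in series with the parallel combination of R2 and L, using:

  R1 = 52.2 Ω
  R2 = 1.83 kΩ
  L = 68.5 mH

Step 1 — Angular frequency: ω = 2π·f = 2π·2800 = 1.759e+04 rad/s.
Step 2 — Component impedances:
  R1: Z = R = 52.2 Ω
  R2: Z = R = 1830 Ω
  L: Z = jωL = j·1.759e+04·0.0685 = 0 + j1205 Ω
Step 3 — Parallel branch: R2 || L = 1/(1/R2 + 1/L) = 553.6 + j840.6 Ω.
Step 4 — Series with R1: Z_total = R1 + (R2 || L) = 605.8 + j840.6 Ω = 1036∠54.2° Ω.
Step 5 — Power factor: PF = cos(φ) = Re(Z)/|Z| = 605.75/1036.1 = 0.5846.
Step 6 — Type: Im(Z) = 840.6 ⇒ lagging (phase φ = 54.2°).

PF = 0.5846 (lagging, φ = 54.2°)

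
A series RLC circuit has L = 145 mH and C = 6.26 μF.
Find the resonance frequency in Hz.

Step 1 — Resonance condition Im(Z)=0 gives ω₀ = 1/√(LC).
Step 2 — ω₀ = 1/√(0.145·6.26e-06) = 1050 rad/s.
Step 3 — f₀ = ω₀/(2π) = 167.1 Hz.

f₀ = 167.1 Hz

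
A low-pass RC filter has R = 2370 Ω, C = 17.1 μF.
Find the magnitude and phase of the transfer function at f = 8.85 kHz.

Step 1 — Angular frequency: ω = 2π·8850 = 5.561e+04 rad/s.
Step 2 — Transfer function: H(jω) = 1/(1 + jωRC).
Step 3 — Denominator: 1 + jωRC = 1 + j·5.561e+04·2370·1.71e-05 = 1 + j2254.
Step 4 — H = 1.969e-07 - j0.0004437.
Step 5 — Magnitude: |H| = 0.0004437 (-67.1 dB); phase: φ = -90.0°.

|H| = 0.0004437 (-67.1 dB), φ = -90.0°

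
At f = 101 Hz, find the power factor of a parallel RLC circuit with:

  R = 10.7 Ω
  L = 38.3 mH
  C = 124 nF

Step 1 — Angular frequency: ω = 2π·f = 2π·101 = 634.6 rad/s.
Step 2 — Component impedances:
  R: Z = R = 10.7 Ω
  L: Z = jωL = j·634.6·0.0383 = 0 + j24.31 Ω
  C: Z = 1/(jωC) = -j/(ω·C) = 0 - j1.271e+04 Ω
Step 3 — Parallel combination: 1/Z_total = 1/R + 1/L + 1/C; Z_total = 8.968 + j3.941 Ω = 9.796∠23.7° Ω.
Step 4 — Power factor: PF = cos(φ) = Re(Z)/|Z| = 8.968/9.796 = 0.9155.
Step 5 — Type: Im(Z) = 3.941 ⇒ lagging (phase φ = 23.7°).

PF = 0.9155 (lagging, φ = 23.7°)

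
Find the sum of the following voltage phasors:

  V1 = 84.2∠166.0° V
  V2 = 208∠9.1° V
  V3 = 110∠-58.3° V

Step 1 — Convert each phasor to rectangular form:
  V1 = 84.2·(cos(166.0°) + j·sin(166.0°)) = -81.7 + j20.37 V
  V2 = 208·(cos(9.1°) + j·sin(9.1°)) = 205.4 + j32.9 V
  V3 = 110·(cos(-58.3°) + j·sin(-58.3°)) = 57.8 - j93.59 V
Step 2 — Sum components: V_total = 181.5 - j40.32 V.
Step 3 — Convert to polar: |V_total| = 185.9 V, ∠V_total = -12.5°.

V_total = 185.9∠-12.5° V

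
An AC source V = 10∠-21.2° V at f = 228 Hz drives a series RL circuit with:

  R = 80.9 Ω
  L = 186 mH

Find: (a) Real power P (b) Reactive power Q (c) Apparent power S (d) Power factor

Step 1 — Angular frequency: ω = 2π·f = 2π·228 = 1433 rad/s.
Step 2 — Component impedances:
  R: Z = R = 80.9 Ω
  L: Z = jωL = j·1433·0.186 = 0 + j266.5 Ω
Step 3 — Series combination: Z_total = R + L = 80.9 + j266.5 Ω = 278.5∠73.1° Ω.
Step 4 — Source phasor: V = 10∠-21.2° V = 9.323 - j3.616 V.
Step 5 — Current: I = V / Z = -0.002699 - j0.03581 A = 0.03591∠-94.3° A.
Step 6 — Complex power: S = V·I* = 0.1043 + j0.3436 VA.
Step 7 — Real power: P = Re(S) = 0.1043 W.
Step 8 — Reactive power: Q = Im(S) = 0.3436 VAR.
Step 9 — Apparent power: |S| = 0.3591 VA.
Step 10 — Power factor: PF = P/|S| = 0.2905 (lagging).

(a) P = 0.1043 W  (b) Q = 0.3436 VAR  (c) S = 0.3591 VA  (d) PF = 0.2905 (lagging)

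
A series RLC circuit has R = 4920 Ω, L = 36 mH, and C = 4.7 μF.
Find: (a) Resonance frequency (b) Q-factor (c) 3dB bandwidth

Step 1 — Resonance condition Im(Z)=0 gives ω₀ = 1/√(LC).
Step 2 — ω₀ = 1/√(0.036·4.7e-06) = 2431 rad/s.
Step 3 — f₀ = ω₀/(2π) = 386.9 Hz.
Step 4 — Series Q: Q = ω₀L/R = 2431·0.036/4920 = 0.01779.
Step 5 — 3dB bandwidth: Δω = ω₀/Q = 1.367e+05 rad/s; BW = Δω/(2π) = 2.175e+04 Hz.

(a) f₀ = 386.9 Hz  (b) Q = 0.01779  (c) BW = 2.175e+04 Hz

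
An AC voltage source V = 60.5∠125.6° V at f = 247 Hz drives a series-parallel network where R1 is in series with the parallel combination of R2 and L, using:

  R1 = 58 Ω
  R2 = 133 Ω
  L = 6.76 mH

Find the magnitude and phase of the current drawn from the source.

Step 1 — Angular frequency: ω = 2π·f = 2π·247 = 1552 rad/s.
Step 2 — Component impedances:
  R1: Z = R = 58 Ω
  R2: Z = R = 133 Ω
  L: Z = jωL = j·1552·0.00676 = 0 + j10.49 Ω
Step 3 — Parallel branch: R2 || L = 1/(1/R2 + 1/L) = 0.8224 + j10.43 Ω.
Step 4 — Series with R1: Z_total = R1 + (R2 || L) = 58.82 + j10.43 Ω = 59.74∠10.1° Ω.
Step 5 — Source phasor: V = 60.5∠125.6° V = -35.22 + j49.19 V.
Step 6 — Ohm's law: I = V / Z_total = (-35.22 + j49.19) / (58.82 + j10.43) = -0.4368 + j0.9137 A.
Step 7 — Convert to polar: |I| = 1.013 A, ∠I = 115.5°.

I = 1.013∠115.5° A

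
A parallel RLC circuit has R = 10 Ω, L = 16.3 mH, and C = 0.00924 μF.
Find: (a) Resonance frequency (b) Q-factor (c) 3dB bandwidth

Step 1 — Resonance: ω₀ = 1/√(LC) = 1/√(0.0163·9.24e-09) = 8.148e+04 rad/s.
Step 2 — f₀ = ω₀/(2π) = 1.297e+04 Hz.
Step 3 — Parallel Q: Q = R/(ω₀L) = 10/(8.148e+04·0.0163) = 0.007529.
Step 4 — Bandwidth: Δω = ω₀/Q = 1.082e+07 rad/s; BW = Δω/(2π) = 1.722e+06 Hz.

(a) f₀ = 1.297e+04 Hz  (b) Q = 0.007529  (c) BW = 1.722e+06 Hz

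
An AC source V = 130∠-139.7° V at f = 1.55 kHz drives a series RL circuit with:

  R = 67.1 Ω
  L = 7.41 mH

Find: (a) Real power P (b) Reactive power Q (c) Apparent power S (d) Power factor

Step 1 — Angular frequency: ω = 2π·f = 2π·1550 = 9739 rad/s.
Step 2 — Component impedances:
  R: Z = R = 67.1 Ω
  L: Z = jωL = j·9739·0.00741 = 0 + j72.17 Ω
Step 3 — Series combination: Z_total = R + L = 67.1 + j72.17 Ω = 98.54∠47.1° Ω.
Step 4 — Source phasor: V = 130∠-139.7° V = -99.15 - j84.08 V.
Step 5 — Current: I = V / Z = -1.31 + j0.1558 A = 1.319∠173.2° A.
Step 6 — Complex power: S = V·I* = 116.8 + j125.6 VA.
Step 7 — Real power: P = Re(S) = 116.8 W.
Step 8 — Reactive power: Q = Im(S) = 125.6 VAR.
Step 9 — Apparent power: |S| = 171.5 VA.
Step 10 — Power factor: PF = P/|S| = 0.6809 (lagging).

(a) P = 116.8 W  (b) Q = 125.6 VAR  (c) S = 171.5 VA  (d) PF = 0.6809 (lagging)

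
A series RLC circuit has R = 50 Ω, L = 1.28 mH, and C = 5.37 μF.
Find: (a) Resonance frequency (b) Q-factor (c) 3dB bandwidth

Step 1 — Resonance: ω₀ = 1/√(LC) = 1/√(0.00128·5.37e-06) = 1.206e+04 rad/s.
Step 2 — f₀ = ω₀/(2π) = 1920 Hz.
Step 3 — Series Q: Q = ω₀L/R = 1.206e+04·0.00128/50 = 0.3088.
Step 4 — Bandwidth: Δω = ω₀/Q = 3.906e+04 rad/s; BW = Δω/(2π) = 6217 Hz.

(a) f₀ = 1920 Hz  (b) Q = 0.3088  (c) BW = 6217 Hz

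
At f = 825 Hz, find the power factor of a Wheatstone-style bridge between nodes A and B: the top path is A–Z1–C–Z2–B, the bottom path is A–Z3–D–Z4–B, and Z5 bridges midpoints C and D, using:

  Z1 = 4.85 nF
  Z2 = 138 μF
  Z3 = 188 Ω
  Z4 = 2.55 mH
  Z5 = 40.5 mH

Step 1 — Angular frequency: ω = 2π·f = 2π·825 = 5184 rad/s.
Step 2 — Component impedances:
  Z1: Z = 1/(jωC) = -j/(ω·C) = 0 - j3.978e+04 Ω
  Z2: Z = 1/(jωC) = -j/(ω·C) = 0 - j1.398 Ω
  Z3: Z = R = 188 Ω
  Z4: Z = jωL = j·5184·0.00255 = 0 + j13.22 Ω
  Z5: Z = jωL = j·5184·0.0405 = 0 + j209.9 Ω
Step 3 — Bridge requires nodal analysis (the Z5 bridge couples midpoints C and D, so the two paths cannot be reduced to a simple series/parallel combination). Setting node B to ground and injecting 1 A at node A, the 3-node admittance system at A, C, D solves to V_A = Z_AB = 188.1 + j11.54 Ω = 188.5∠3.5° Ω.
Step 4 — Power factor: PF = cos(φ) = Re(Z)/|Z| = 188.11/188.47 = 0.9981.
Step 5 — Type: Im(Z) = 11.54 ⇒ lagging (phase φ = 3.5°).

PF = 0.9981 (lagging, φ = 3.5°)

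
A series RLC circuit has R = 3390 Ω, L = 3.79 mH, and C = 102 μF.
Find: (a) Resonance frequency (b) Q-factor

Step 1 — Resonance condition Im(Z)=0 gives ω₀ = 1/√(LC).
Step 2 — ω₀ = 1/√(0.00379·0.000102) = 1608 rad/s.
Step 3 — f₀ = ω₀/(2π) = 256 Hz.
Step 4 — Series Q: Q = ω₀L/R = 1608·0.00379/3390 = 0.001798.

(a) f₀ = 256 Hz  (b) Q = 0.001798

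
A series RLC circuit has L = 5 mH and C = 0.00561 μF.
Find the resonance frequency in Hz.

Step 1 — Resonance condition Im(Z)=0 gives ω₀ = 1/√(LC).
Step 2 — ω₀ = 1/√(0.005·5.61e-09) = 1.888e+05 rad/s.
Step 3 — f₀ = ω₀/(2π) = 3.005e+04 Hz.

f₀ = 3.005e+04 Hz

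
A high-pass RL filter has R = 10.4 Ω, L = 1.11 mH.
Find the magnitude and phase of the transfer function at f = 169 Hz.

Step 1 — Angular frequency: ω = 2π·169 = 1062 rad/s.
Step 2 — Transfer function: H(jω) = jωL/(R + jωL).
Step 3 — Numerator jωL = j·1.179; denominator R + jωL = 10.4 + j1.179.
Step 4 — H = 0.01268 + j0.1119.
Step 5 — Magnitude: |H| = 0.1126 (-19.0 dB); phase: φ = 83.5°.

|H| = 0.1126 (-19.0 dB), φ = 83.5°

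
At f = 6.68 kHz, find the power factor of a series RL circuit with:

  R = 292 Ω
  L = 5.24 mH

Step 1 — Angular frequency: ω = 2π·f = 2π·6680 = 4.197e+04 rad/s.
Step 2 — Component impedances:
  R: Z = R = 292 Ω
  L: Z = jωL = j·4.197e+04·0.00524 = 0 + j219.9 Ω
Step 3 — Series combination: Z_total = R + L = 292 + j219.9 Ω = 365.6∠37.0° Ω.
Step 4 — Power factor: PF = cos(φ) = Re(Z)/|Z| = 292/365.56 = 0.7988.
Step 5 — Type: Im(Z) = 219.9 ⇒ lagging (phase φ = 37.0°).

PF = 0.7988 (lagging, φ = 37.0°)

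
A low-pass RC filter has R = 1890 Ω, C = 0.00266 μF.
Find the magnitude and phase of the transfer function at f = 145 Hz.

Step 1 — Angular frequency: ω = 2π·145 = 911.1 rad/s.
Step 2 — Transfer function: H(jω) = 1/(1 + jωRC).
Step 3 — Denominator: 1 + jωRC = 1 + j·911.1·1890·2.66e-09 = 1 + j0.00458.
Step 4 — H = 1 - j0.00458.
Step 5 — Magnitude: |H| = 1 (-0.0 dB); phase: φ = -0.3°.

|H| = 1 (-0.0 dB), φ = -0.3°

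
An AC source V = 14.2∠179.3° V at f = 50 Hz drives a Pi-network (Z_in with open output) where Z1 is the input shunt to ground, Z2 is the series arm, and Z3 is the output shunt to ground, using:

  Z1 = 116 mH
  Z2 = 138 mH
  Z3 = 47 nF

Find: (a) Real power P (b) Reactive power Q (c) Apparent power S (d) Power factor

Step 1 — Angular frequency: ω = 2π·f = 2π·50 = 314.2 rad/s.
Step 2 — Component impedances:
  Z1: Z = jωL = j·314.2·0.116 = 0 + j36.44 Ω
  Z2: Z = jωL = j·314.2·0.138 = 0 + j43.35 Ω
  Z3: Z = 1/(jωC) = -j/(ω·C) = 0 - j6.773e+04 Ω
Step 3 — With open output, the series arm Z2 and the output shunt Z3 appear in series to ground: Z2 + Z3 = 0 - j6.768e+04 Ω.
Step 4 — Parallel with input shunt Z1: Z_in = Z1 || (Z2 + Z3) = 0 + j36.46 Ω = 36.46∠90.0° Ω.
Step 5 — Source phasor: V = 14.2∠179.3° V = -14.2 + j0.1735 V.
Step 6 — Current: I = V / Z = 0.004758 + j0.3894 A = 0.3894∠89.3° A.
Step 7 — Complex power: S = V·I* = 0 + j5.53 VA.
Step 8 — Real power: P = Re(S) = 0 W.
Step 9 — Reactive power: Q = Im(S) = 5.53 VAR.
Step 10 — Apparent power: |S| = 5.53 VA.
Step 11 — Power factor: PF = P/|S| = 0 (lagging).

(a) P = 0 W  (b) Q = 5.53 VAR  (c) S = 5.53 VA  (d) PF = 0 (lagging)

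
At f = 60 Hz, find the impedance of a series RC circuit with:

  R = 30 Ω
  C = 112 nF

Step 1 — Angular frequency: ω = 2π·f = 2π·60 = 377 rad/s.
Step 2 — Component impedances:
  R: Z = R = 30 Ω
  C: Z = 1/(jωC) = -j/(ω·C) = 0 - j2.368e+04 Ω
Step 3 — Series combination: Z_total = R + C = 30 - j2.368e+04 Ω = 2.368e+04∠-89.9° Ω.

Z = 30 - j2.368e+04 Ω = 2.368e+04∠-89.9° Ω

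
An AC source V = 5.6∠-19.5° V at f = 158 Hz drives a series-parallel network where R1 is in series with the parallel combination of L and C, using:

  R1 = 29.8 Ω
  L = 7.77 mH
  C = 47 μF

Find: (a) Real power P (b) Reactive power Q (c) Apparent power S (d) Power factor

Step 1 — Angular frequency: ω = 2π·f = 2π·158 = 992.7 rad/s.
Step 2 — Component impedances:
  R1: Z = R = 29.8 Ω
  L: Z = jωL = j·992.7·0.00777 = 0 + j7.714 Ω
  C: Z = 1/(jωC) = -j/(ω·C) = 0 - j21.43 Ω
Step 3 — Parallel branch: L || C = 1/(1/L + 1/C) = 0 + j12.05 Ω.
Step 4 — Series with R1: Z_total = R1 + (L || C) = 29.8 + j12.05 Ω = 32.14∠22.0° Ω.
Step 5 — Source phasor: V = 5.6∠-19.5° V = 5.279 - j1.869 V.
Step 6 — Current: I = V / Z = 0.1304 - j0.1155 A = 0.1742∠-41.5° A.
Step 7 — Complex power: S = V·I* = 0.9044 + j0.3657 VA.
Step 8 — Real power: P = Re(S) = 0.9044 W.
Step 9 — Reactive power: Q = Im(S) = 0.3657 VAR.
Step 10 — Apparent power: |S| = 0.9756 VA.
Step 11 — Power factor: PF = P/|S| = 0.9271 (lagging).

(a) P = 0.9044 W  (b) Q = 0.3657 VAR  (c) S = 0.9756 VA  (d) PF = 0.9271 (lagging)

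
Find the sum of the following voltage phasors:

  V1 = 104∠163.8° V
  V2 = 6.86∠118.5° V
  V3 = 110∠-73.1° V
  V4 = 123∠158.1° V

Step 1 — Convert each phasor to rectangular form:
  V1 = 104·(cos(163.8°) + j·sin(163.8°)) = -99.87 + j29.02 V
  V2 = 6.86·(cos(118.5°) + j·sin(118.5°)) = -3.273 + j6.029 V
  V3 = 110·(cos(-73.1°) + j·sin(-73.1°)) = 31.98 - j105.2 V
  V4 = 123·(cos(158.1°) + j·sin(158.1°)) = -114.1 + j45.88 V
Step 2 — Sum components: V_total = -185.3 - j24.33 V.
Step 3 — Convert to polar: |V_total| = 186.9 V, ∠V_total = -172.5°.

V_total = 186.9∠-172.5° V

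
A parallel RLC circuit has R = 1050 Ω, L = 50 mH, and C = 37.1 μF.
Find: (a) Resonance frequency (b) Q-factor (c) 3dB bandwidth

Step 1 — Resonance: ω₀ = 1/√(LC) = 1/√(0.05·3.71e-05) = 734.2 rad/s.
Step 2 — f₀ = ω₀/(2π) = 116.9 Hz.
Step 3 — Parallel Q: Q = R/(ω₀L) = 1050/(734.2·0.05) = 28.6.
Step 4 — Bandwidth: Δω = ω₀/Q = 25.67 rad/s; BW = Δω/(2π) = 4.086 Hz.

(a) f₀ = 116.9 Hz  (b) Q = 28.6  (c) BW = 4.086 Hz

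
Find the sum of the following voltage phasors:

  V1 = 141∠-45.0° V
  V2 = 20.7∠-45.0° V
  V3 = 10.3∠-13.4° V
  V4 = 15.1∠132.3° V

Step 1 — Convert each phasor to rectangular form:
  V1 = 141·(cos(-45.0°) + j·sin(-45.0°)) = 99.7 - j99.7 V
  V2 = 20.7·(cos(-45.0°) + j·sin(-45.0°)) = 14.64 - j14.64 V
  V3 = 10.3·(cos(-13.4°) + j·sin(-13.4°)) = 10.02 - j2.387 V
  V4 = 15.1·(cos(132.3°) + j·sin(132.3°)) = -10.16 + j11.17 V
Step 2 — Sum components: V_total = 114.2 - j105.6 V.
Step 3 — Convert to polar: |V_total| = 155.5 V, ∠V_total = -42.7°.

V_total = 155.5∠-42.7° V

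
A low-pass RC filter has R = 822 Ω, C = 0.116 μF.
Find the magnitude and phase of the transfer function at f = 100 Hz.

Step 1 — Angular frequency: ω = 2π·100 = 628.3 rad/s.
Step 2 — Transfer function: H(jω) = 1/(1 + jωRC).
Step 3 — Denominator: 1 + jωRC = 1 + j·628.3·822·1.16e-07 = 1 + j0.05991.
Step 4 — H = 0.9964 - j0.0597.
Step 5 — Magnitude: |H| = 0.9982 (-0.0 dB); phase: φ = -3.4°.

|H| = 0.9982 (-0.0 dB), φ = -3.4°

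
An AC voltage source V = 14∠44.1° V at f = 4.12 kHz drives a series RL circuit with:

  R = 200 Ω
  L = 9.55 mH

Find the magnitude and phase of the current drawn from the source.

Step 1 — Angular frequency: ω = 2π·f = 2π·4120 = 2.589e+04 rad/s.
Step 2 — Component impedances:
  R: Z = R = 200 Ω
  L: Z = jωL = j·2.589e+04·0.00955 = 0 + j247.2 Ω
Step 3 — Series combination: Z_total = R + L = 200 + j247.2 Ω = 318∠51.0° Ω.
Step 4 — Source phasor: V = 14∠44.1° V = 10.05 + j9.743 V.
Step 5 — Ohm's law: I = V / Z_total = (10.05 + j9.743) / (200 + j247.2) = 0.04371 - j0.00531 A.
Step 6 — Convert to polar: |I| = 0.04403 A, ∠I = -6.9°.

I = 0.04403∠-6.9° A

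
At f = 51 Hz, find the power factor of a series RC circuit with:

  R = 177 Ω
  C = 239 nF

Step 1 — Angular frequency: ω = 2π·f = 2π·51 = 320.4 rad/s.
Step 2 — Component impedances:
  R: Z = R = 177 Ω
  C: Z = 1/(jωC) = -j/(ω·C) = 0 - j1.306e+04 Ω
Step 3 — Series combination: Z_total = R + C = 177 - j1.306e+04 Ω = 1.306e+04∠-89.2° Ω.
Step 4 — Power factor: PF = cos(φ) = Re(Z)/|Z| = 177/1.306e+04 = 0.01355.
Step 5 — Type: Im(Z) = -1.306e+04 ⇒ leading (phase φ = -89.2°).

PF = 0.01355 (leading, φ = -89.2°)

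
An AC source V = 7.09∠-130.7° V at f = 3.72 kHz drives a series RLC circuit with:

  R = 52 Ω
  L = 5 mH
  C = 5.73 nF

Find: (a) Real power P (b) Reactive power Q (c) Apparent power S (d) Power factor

Step 1 — Angular frequency: ω = 2π·f = 2π·3720 = 2.337e+04 rad/s.
Step 2 — Component impedances:
  R: Z = R = 52 Ω
  L: Z = jωL = j·2.337e+04·0.005 = 0 + j116.9 Ω
  C: Z = 1/(jωC) = -j/(ω·C) = 0 - j7467 Ω
Step 3 — Series combination: Z_total = R + L + C = 52 - j7350 Ω = 7350∠-89.6° Ω.
Step 4 — Source phasor: V = 7.09∠-130.7° V = -4.623 - j5.375 V.
Step 5 — Current: I = V / Z = 0.0007269 - j0.0006342 A = 0.0009646∠-41.1° A.
Step 6 — Complex power: S = V·I* = 4.839e-05 - j0.006839 VA.
Step 7 — Real power: P = Re(S) = 4.839e-05 W.
Step 8 — Reactive power: Q = Im(S) = -0.006839 VAR.
Step 9 — Apparent power: |S| = 0.006839 VA.
Step 10 — Power factor: PF = P/|S| = 0.007075 (leading).

(a) P = 4.839e-05 W  (b) Q = -0.006839 VAR  (c) S = 0.006839 VA  (d) PF = 0.007075 (leading)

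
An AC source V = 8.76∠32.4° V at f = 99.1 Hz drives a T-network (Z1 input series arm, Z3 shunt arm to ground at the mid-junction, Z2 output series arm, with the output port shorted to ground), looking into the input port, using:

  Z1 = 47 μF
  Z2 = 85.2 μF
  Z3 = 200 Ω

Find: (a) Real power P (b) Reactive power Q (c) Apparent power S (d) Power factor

Step 1 — Angular frequency: ω = 2π·f = 2π·99.1 = 622.7 rad/s.
Step 2 — Component impedances:
  Z1: Z = 1/(jωC) = -j/(ω·C) = 0 - j34.17 Ω
  Z2: Z = 1/(jωC) = -j/(ω·C) = 0 - j18.85 Ω
  Z3: Z = R = 200 Ω
Step 3 — With the output port shorted to ground, the output series arm Z2 runs from the junction to ground; the shunt arm Z3 also runs from the junction to ground. They appear in parallel: Z3 || Z2 = 1.761 - j18.68 Ω.
Step 4 — Series with input arm Z1: Z_in = Z1 + (Z3 || Z2) = 1.761 - j52.85 Ω = 52.88∠-88.1° Ω.
Step 5 — Source phasor: V = 8.76∠32.4° V = 7.396 + j4.694 V.
Step 6 — Current: I = V / Z = -0.08405 + j0.1427 A = 0.1656∠120.5° A.
Step 7 — Complex power: S = V·I* = 0.04832 - j1.45 VA.
Step 8 — Real power: P = Re(S) = 0.04832 W.
Step 9 — Reactive power: Q = Im(S) = -1.45 VAR.
Step 10 — Apparent power: |S| = 1.451 VA.
Step 11 — Power factor: PF = P/|S| = 0.0333 (leading).

(a) P = 0.04832 W  (b) Q = -1.45 VAR  (c) S = 1.451 VA  (d) PF = 0.0333 (leading)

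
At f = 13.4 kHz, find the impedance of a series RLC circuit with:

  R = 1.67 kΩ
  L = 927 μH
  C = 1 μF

Step 1 — Angular frequency: ω = 2π·f = 2π·1.34e+04 = 8.419e+04 rad/s.
Step 2 — Component impedances:
  R: Z = R = 1670 Ω
  L: Z = jωL = j·8.419e+04·0.000927 = 0 + j78.05 Ω
  C: Z = 1/(jωC) = -j/(ω·C) = 0 - j11.88 Ω
Step 3 — Series combination: Z_total = R + L + C = 1670 + j66.17 Ω = 1671∠2.3° Ω.

Z = 1670 + j66.17 Ω = 1671∠2.3° Ω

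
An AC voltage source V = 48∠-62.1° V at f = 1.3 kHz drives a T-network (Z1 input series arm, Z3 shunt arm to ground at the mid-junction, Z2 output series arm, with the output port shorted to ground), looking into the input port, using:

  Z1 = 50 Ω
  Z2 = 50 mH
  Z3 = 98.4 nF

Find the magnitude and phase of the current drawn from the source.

Step 1 — Angular frequency: ω = 2π·f = 2π·1300 = 8168 rad/s.
Step 2 — Component impedances:
  Z1: Z = R = 50 Ω
  Z2: Z = jωL = j·8168·0.05 = 0 + j408.4 Ω
  Z3: Z = 1/(jωC) = -j/(ω·C) = 0 - j1244 Ω
Step 3 — With the output port shorted to ground, the output series arm Z2 runs from the junction to ground; the shunt arm Z3 also runs from the junction to ground. They appear in parallel: Z3 || Z2 = 0 + j608 Ω.
Step 4 — Series with input arm Z1: Z_in = Z1 + (Z3 || Z2) = 50 + j608 Ω = 610∠85.3° Ω.
Step 5 — Source phasor: V = 48∠-62.1° V = 22.46 - j42.42 V.
Step 6 — Ohm's law: I = V / Z_total = (22.46 - j42.42) / (50 + j608) = -0.06629 - j0.04239 A.
Step 7 — Convert to polar: |I| = 0.07868 A, ∠I = -147.4°.

I = 0.07868∠-147.4° A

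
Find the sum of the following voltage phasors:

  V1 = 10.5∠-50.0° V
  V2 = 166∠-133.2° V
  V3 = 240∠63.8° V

Step 1 — Convert each phasor to rectangular form:
  V1 = 10.5·(cos(-50.0°) + j·sin(-50.0°)) = 6.749 - j8.043 V
  V2 = 166·(cos(-133.2°) + j·sin(-133.2°)) = -113.6 - j121 V
  V3 = 240·(cos(63.8°) + j·sin(63.8°)) = 106 + j215.3 V
Step 2 — Sum components: V_total = -0.9241 + j86.29 V.
Step 3 — Convert to polar: |V_total| = 86.29 V, ∠V_total = 90.6°.

V_total = 86.29∠90.6° V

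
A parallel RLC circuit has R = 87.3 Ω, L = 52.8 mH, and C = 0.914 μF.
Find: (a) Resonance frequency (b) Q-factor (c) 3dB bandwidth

Step 1 — Resonance: ω₀ = 1/√(LC) = 1/√(0.0528·9.14e-07) = 4552 rad/s.
Step 2 — f₀ = ω₀/(2π) = 724.5 Hz.
Step 3 — Parallel Q: Q = R/(ω₀L) = 87.3/(4552·0.0528) = 0.3632.
Step 4 — Bandwidth: Δω = ω₀/Q = 1.253e+04 rad/s; BW = Δω/(2π) = 1995 Hz.

(a) f₀ = 724.5 Hz  (b) Q = 0.3632  (c) BW = 1995 Hz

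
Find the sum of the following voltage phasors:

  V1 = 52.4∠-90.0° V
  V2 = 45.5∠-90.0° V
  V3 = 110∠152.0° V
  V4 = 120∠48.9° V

Step 1 — Convert each phasor to rectangular form:
  V1 = 52.4·(cos(-90.0°) + j·sin(-90.0°)) = 0 - j52.4 V
  V2 = 45.5·(cos(-90.0°) + j·sin(-90.0°)) = 0 - j45.5 V
  V3 = 110·(cos(152.0°) + j·sin(152.0°)) = -97.12 + j51.64 V
  V4 = 120·(cos(48.9°) + j·sin(48.9°)) = 78.89 + j90.43 V
Step 2 — Sum components: V_total = -18.24 + j44.17 V.
Step 3 — Convert to polar: |V_total| = 47.79 V, ∠V_total = 112.4°.

V_total = 47.79∠112.4° V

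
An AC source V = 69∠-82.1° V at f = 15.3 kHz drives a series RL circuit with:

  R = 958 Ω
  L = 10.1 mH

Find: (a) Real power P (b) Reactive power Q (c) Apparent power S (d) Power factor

Step 1 — Angular frequency: ω = 2π·f = 2π·1.53e+04 = 9.613e+04 rad/s.
Step 2 — Component impedances:
  R: Z = R = 958 Ω
  L: Z = jωL = j·9.613e+04·0.0101 = 0 + j970.9 Ω
Step 3 — Series combination: Z_total = R + L = 958 + j970.9 Ω = 1364∠45.4° Ω.
Step 4 — Source phasor: V = 69∠-82.1° V = 9.484 - j68.35 V.
Step 5 — Current: I = V / Z = -0.03078 - j0.04014 A = 0.05059∠-127.5° A.
Step 6 — Complex power: S = V·I* = 2.452 + j2.485 VA.
Step 7 — Real power: P = Re(S) = 2.452 W.
Step 8 — Reactive power: Q = Im(S) = 2.485 VAR.
Step 9 — Apparent power: |S| = 3.49 VA.
Step 10 — Power factor: PF = P/|S| = 0.7023 (lagging).

(a) P = 2.452 W  (b) Q = 2.485 VAR  (c) S = 3.49 VA  (d) PF = 0.7023 (lagging)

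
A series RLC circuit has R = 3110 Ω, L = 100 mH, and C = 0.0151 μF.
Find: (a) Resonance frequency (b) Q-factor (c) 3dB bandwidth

Step 1 — Resonance: ω₀ = 1/√(LC) = 1/√(0.1·1.51e-08) = 2.573e+04 rad/s.
Step 2 — f₀ = ω₀/(2π) = 4096 Hz.
Step 3 — Series Q: Q = ω₀L/R = 2.573e+04·0.1/3110 = 0.8275.
Step 4 — Bandwidth: Δω = ω₀/Q = 3.11e+04 rad/s; BW = Δω/(2π) = 4950 Hz.

(a) f₀ = 4096 Hz  (b) Q = 0.8275  (c) BW = 4950 Hz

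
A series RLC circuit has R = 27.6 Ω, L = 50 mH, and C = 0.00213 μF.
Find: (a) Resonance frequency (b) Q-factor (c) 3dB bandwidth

Step 1 — Resonance condition Im(Z)=0 gives ω₀ = 1/√(LC).
Step 2 — ω₀ = 1/√(0.05·2.13e-09) = 9.69e+04 rad/s.
Step 3 — f₀ = ω₀/(2π) = 1.542e+04 Hz.
Step 4 — Series Q: Q = ω₀L/R = 9.69e+04·0.05/27.6 = 175.5.
Step 5 — 3dB bandwidth: Δω = ω₀/Q = 552 rad/s; BW = Δω/(2π) = 87.85 Hz.

(a) f₀ = 1.542e+04 Hz  (b) Q = 175.5  (c) BW = 87.85 Hz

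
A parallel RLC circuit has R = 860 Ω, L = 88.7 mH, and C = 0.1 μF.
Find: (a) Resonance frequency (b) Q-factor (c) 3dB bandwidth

Step 1 — Resonance: ω₀ = 1/√(LC) = 1/√(0.0887·1e-07) = 1.062e+04 rad/s.
Step 2 — f₀ = ω₀/(2π) = 1690 Hz.
Step 3 — Parallel Q: Q = R/(ω₀L) = 860/(1.062e+04·0.0887) = 0.9131.
Step 4 — Bandwidth: Δω = ω₀/Q = 1.163e+04 rad/s; BW = Δω/(2π) = 1851 Hz.

(a) f₀ = 1690 Hz  (b) Q = 0.9131  (c) BW = 1851 Hz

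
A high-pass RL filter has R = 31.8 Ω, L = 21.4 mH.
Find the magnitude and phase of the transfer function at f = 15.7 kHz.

Step 1 — Angular frequency: ω = 2π·1.57e+04 = 9.865e+04 rad/s.
Step 2 — Transfer function: H(jω) = jωL/(R + jωL).
Step 3 — Numerator jωL = j·2111; denominator R + jωL = 31.8 + j2111.
Step 4 — H = 0.9998 + j0.01506.
Step 5 — Magnitude: |H| = 0.9999 (-0.0 dB); phase: φ = 0.9°.

|H| = 0.9999 (-0.0 dB), φ = 0.9°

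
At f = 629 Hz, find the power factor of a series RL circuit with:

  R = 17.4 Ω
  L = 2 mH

Step 1 — Angular frequency: ω = 2π·f = 2π·629 = 3952 rad/s.
Step 2 — Component impedances:
  R: Z = R = 17.4 Ω
  L: Z = jωL = j·3952·0.002 = 0 + j7.904 Ω
Step 3 — Series combination: Z_total = R + L = 17.4 + j7.904 Ω = 19.11∠24.4° Ω.
Step 4 — Power factor: PF = cos(φ) = Re(Z)/|Z| = 17.4/19.11 = 0.9105.
Step 5 — Type: Im(Z) = 7.904 ⇒ lagging (phase φ = 24.4°).

PF = 0.9105 (lagging, φ = 24.4°)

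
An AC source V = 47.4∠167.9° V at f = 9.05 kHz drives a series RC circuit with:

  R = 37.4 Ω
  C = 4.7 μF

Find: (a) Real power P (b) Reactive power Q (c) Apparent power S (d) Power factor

Step 1 — Angular frequency: ω = 2π·f = 2π·9050 = 5.686e+04 rad/s.
Step 2 — Component impedances:
  R: Z = R = 37.4 Ω
  C: Z = 1/(jωC) = -j/(ω·C) = 0 - j3.742 Ω
Step 3 — Series combination: Z_total = R + C = 37.4 - j3.742 Ω = 37.59∠-5.7° Ω.
Step 4 — Source phasor: V = 47.4∠167.9° V = -46.35 + j9.936 V.
Step 5 — Current: I = V / Z = -1.253 + j0.1403 A = 1.261∠173.6° A.
Step 6 — Complex power: S = V·I* = 59.48 - j5.951 VA.
Step 7 — Real power: P = Re(S) = 59.48 W.
Step 8 — Reactive power: Q = Im(S) = -5.951 VAR.
Step 9 — Apparent power: |S| = 59.78 VA.
Step 10 — Power factor: PF = P/|S| = 0.995 (leading).

(a) P = 59.48 W  (b) Q = -5.951 VAR  (c) S = 59.78 VA  (d) PF = 0.995 (leading)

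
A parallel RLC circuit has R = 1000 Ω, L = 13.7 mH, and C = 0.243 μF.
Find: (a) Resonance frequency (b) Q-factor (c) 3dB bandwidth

Step 1 — Resonance: ω₀ = 1/√(LC) = 1/√(0.0137·2.43e-07) = 1.733e+04 rad/s.
Step 2 — f₀ = ω₀/(2π) = 2758 Hz.
Step 3 — Parallel Q: Q = R/(ω₀L) = 1000/(1.733e+04·0.0137) = 4.212.
Step 4 — Bandwidth: Δω = ω₀/Q = 4115 rad/s; BW = Δω/(2π) = 655 Hz.

(a) f₀ = 2758 Hz  (b) Q = 4.212  (c) BW = 655 Hz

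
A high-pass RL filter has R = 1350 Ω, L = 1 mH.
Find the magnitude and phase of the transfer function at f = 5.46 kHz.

Step 1 — Angular frequency: ω = 2π·5460 = 3.431e+04 rad/s.
Step 2 — Transfer function: H(jω) = jωL/(R + jωL).
Step 3 — Numerator jωL = j·34.31; denominator R + jωL = 1350 + j34.31.
Step 4 — H = 0.0006454 + j0.0254.
Step 5 — Magnitude: |H| = 0.0254 (-31.9 dB); phase: φ = 88.5°.

|H| = 0.0254 (-31.9 dB), φ = 88.5°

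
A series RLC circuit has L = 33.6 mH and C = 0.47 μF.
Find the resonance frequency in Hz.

Step 1 — Resonance condition Im(Z)=0 gives ω₀ = 1/√(LC).
Step 2 — ω₀ = 1/√(0.0336·4.7e-07) = 7958 rad/s.
Step 3 — f₀ = ω₀/(2π) = 1266 Hz.

f₀ = 1266 Hz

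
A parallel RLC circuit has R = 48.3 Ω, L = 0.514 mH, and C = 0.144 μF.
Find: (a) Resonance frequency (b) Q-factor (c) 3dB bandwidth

Step 1 — Resonance: ω₀ = 1/√(LC) = 1/√(0.000514·1.44e-07) = 1.162e+05 rad/s.
Step 2 — f₀ = ω₀/(2π) = 1.85e+04 Hz.
Step 3 — Parallel Q: Q = R/(ω₀L) = 48.3/(1.162e+05·0.000514) = 0.8084.
Step 4 — Bandwidth: Δω = ω₀/Q = 1.438e+05 rad/s; BW = Δω/(2π) = 2.288e+04 Hz.

(a) f₀ = 1.85e+04 Hz  (b) Q = 0.8084  (c) BW = 2.288e+04 Hz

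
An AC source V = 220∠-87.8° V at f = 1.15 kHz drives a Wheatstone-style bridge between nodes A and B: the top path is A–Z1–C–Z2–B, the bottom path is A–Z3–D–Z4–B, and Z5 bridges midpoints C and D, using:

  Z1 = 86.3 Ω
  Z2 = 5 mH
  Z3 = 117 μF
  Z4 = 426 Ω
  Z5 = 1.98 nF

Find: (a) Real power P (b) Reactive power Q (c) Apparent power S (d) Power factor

Step 1 — Angular frequency: ω = 2π·f = 2π·1150 = 7226 rad/s.
Step 2 — Component impedances:
  Z1: Z = R = 86.3 Ω
  Z2: Z = jωL = j·7226·0.005 = 0 + j36.13 Ω
  Z3: Z = 1/(jωC) = -j/(ω·C) = 0 - j1.183 Ω
  Z4: Z = R = 426 Ω
  Z5: Z = 1/(jωC) = -j/(ω·C) = 0 - j6.99e+04 Ω
Step 3 — Bridge requires nodal analysis (the Z5 bridge couples midpoints C and D, so the two paths cannot be reduced to a simple series/parallel combination). Setting node B to ground and injecting 1 A at node A, the 3-node admittance system at A, C, D solves to V_A = Z_AB = 73.53 + j24.75 Ω = 77.58∠18.6° Ω.
Step 4 — Source phasor: V = 220∠-87.8° V = 8.445 - j219.8 V.
Step 5 — Current: I = V / Z = -0.8009 - j2.72 A = 2.836∠-106.4° A.
Step 6 — Complex power: S = V·I* = 591.2 + j199 VA.
Step 7 — Real power: P = Re(S) = 591.2 W.
Step 8 — Reactive power: Q = Im(S) = 199 VAR.
Step 9 — Apparent power: |S| = 623.8 VA.
Step 10 — Power factor: PF = P/|S| = 0.9477 (lagging).

(a) P = 591.2 W  (b) Q = 199 VAR  (c) S = 623.8 VA  (d) PF = 0.9477 (lagging)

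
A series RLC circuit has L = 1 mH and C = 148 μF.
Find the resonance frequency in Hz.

Step 1 — Resonance condition Im(Z)=0 gives ω₀ = 1/√(LC).
Step 2 — ω₀ = 1/√(0.001·0.000148) = 2599 rad/s.
Step 3 — f₀ = ω₀/(2π) = 413.7 Hz.

f₀ = 413.7 Hz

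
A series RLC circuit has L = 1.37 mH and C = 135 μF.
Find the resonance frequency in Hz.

Step 1 — Resonance condition Im(Z)=0 gives ω₀ = 1/√(LC).
Step 2 — ω₀ = 1/√(0.00137·0.000135) = 2325 rad/s.
Step 3 — f₀ = ω₀/(2π) = 370.1 Hz.

f₀ = 370.1 Hz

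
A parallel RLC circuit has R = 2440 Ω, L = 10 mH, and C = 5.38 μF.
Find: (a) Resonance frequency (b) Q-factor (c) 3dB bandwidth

Step 1 — Resonance: ω₀ = 1/√(LC) = 1/√(0.01·5.38e-06) = 4311 rad/s.
Step 2 — f₀ = ω₀/(2π) = 686.2 Hz.
Step 3 — Parallel Q: Q = R/(ω₀L) = 2440/(4311·0.01) = 56.6.
Step 4 — Bandwidth: Δω = ω₀/Q = 76.18 rad/s; BW = Δω/(2π) = 12.12 Hz.

(a) f₀ = 686.2 Hz  (b) Q = 56.6  (c) BW = 12.12 Hz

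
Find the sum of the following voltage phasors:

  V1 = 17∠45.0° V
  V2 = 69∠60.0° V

Step 1 — Convert each phasor to rectangular form:
  V1 = 17·(cos(45.0°) + j·sin(45.0°)) = 12.02 + j12.02 V
  V2 = 69·(cos(60.0°) + j·sin(60.0°)) = 34.5 + j59.76 V
Step 2 — Sum components: V_total = 46.52 + j71.78 V.
Step 3 — Convert to polar: |V_total| = 85.53 V, ∠V_total = 57.1°.

V_total = 85.53∠57.1° V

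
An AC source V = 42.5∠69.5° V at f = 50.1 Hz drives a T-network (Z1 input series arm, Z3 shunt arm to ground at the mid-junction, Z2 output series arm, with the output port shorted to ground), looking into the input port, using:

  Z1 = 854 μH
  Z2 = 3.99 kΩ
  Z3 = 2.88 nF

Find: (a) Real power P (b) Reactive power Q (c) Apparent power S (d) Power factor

Step 1 — Angular frequency: ω = 2π·f = 2π·50.1 = 314.8 rad/s.
Step 2 — Component impedances:
  Z1: Z = jωL = j·314.8·0.000854 = 0 + j0.2688 Ω
  Z2: Z = R = 3990 Ω
  Z3: Z = 1/(jωC) = -j/(ω·C) = 0 - j1.103e+06 Ω
Step 3 — With the output port shorted to ground, the output series arm Z2 runs from the junction to ground; the shunt arm Z3 also runs from the junction to ground. They appear in parallel: Z3 || Z2 = 3990 - j14.43 Ω.
Step 4 — Series with input arm Z1: Z_in = Z1 + (Z3 || Z2) = 3990 - j14.16 Ω = 3990∠-0.2° Ω.
Step 5 — Source phasor: V = 42.5∠69.5° V = 14.88 + j39.81 V.
Step 6 — Current: I = V / Z = 0.003695 + j0.00999 A = 0.01065∠69.7° A.
Step 7 — Complex power: S = V·I* = 0.4527 - j0.001607 VA.
Step 8 — Real power: P = Re(S) = 0.4527 W.
Step 9 — Reactive power: Q = Im(S) = -0.001607 VAR.
Step 10 — Apparent power: |S| = 0.4527 VA.
Step 11 — Power factor: PF = P/|S| = 1 (leading).

(a) P = 0.4527 W  (b) Q = -0.001607 VAR  (c) S = 0.4527 VA  (d) PF = 1 (leading)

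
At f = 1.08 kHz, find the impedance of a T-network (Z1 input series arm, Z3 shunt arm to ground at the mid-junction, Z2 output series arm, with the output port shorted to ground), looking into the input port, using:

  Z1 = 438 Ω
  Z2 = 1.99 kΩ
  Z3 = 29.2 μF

Step 1 — Angular frequency: ω = 2π·f = 2π·1080 = 6786 rad/s.
Step 2 — Component impedances:
  Z1: Z = R = 438 Ω
  Z2: Z = R = 1990 Ω
  Z3: Z = 1/(jωC) = -j/(ω·C) = 0 - j5.047 Ω
Step 3 — With the output port shorted to ground, the output series arm Z2 runs from the junction to ground; the shunt arm Z3 also runs from the junction to ground. They appear in parallel: Z3 || Z2 = 0.0128 - j5.047 Ω.
Step 4 — Series with input arm Z1: Z_in = Z1 + (Z3 || Z2) = 438 - j5.047 Ω = 438∠-0.7° Ω.

Z = 438 - j5.047 Ω = 438∠-0.7° Ω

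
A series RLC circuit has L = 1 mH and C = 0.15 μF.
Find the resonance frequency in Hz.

Step 1 — Resonance condition Im(Z)=0 gives ω₀ = 1/√(LC).
Step 2 — ω₀ = 1/√(0.001·1.5e-07) = 8.165e+04 rad/s.
Step 3 — f₀ = ω₀/(2π) = 1.299e+04 Hz.

f₀ = 1.299e+04 Hz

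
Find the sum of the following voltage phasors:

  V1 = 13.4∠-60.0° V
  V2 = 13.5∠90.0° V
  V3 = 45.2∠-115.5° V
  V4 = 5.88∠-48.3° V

Step 1 — Convert each phasor to rectangular form:
  V1 = 13.4·(cos(-60.0°) + j·sin(-60.0°)) = 6.7 - j11.6 V
  V2 = 13.5·(cos(90.0°) + j·sin(90.0°)) = 0 + j13.5 V
  V3 = 45.2·(cos(-115.5°) + j·sin(-115.5°)) = -19.46 - j40.8 V
  V4 = 5.88·(cos(-48.3°) + j·sin(-48.3°)) = 3.912 - j4.39 V
Step 2 — Sum components: V_total = -8.848 - j43.29 V.
Step 3 — Convert to polar: |V_total| = 44.19 V, ∠V_total = -101.6°.

V_total = 44.19∠-101.6° V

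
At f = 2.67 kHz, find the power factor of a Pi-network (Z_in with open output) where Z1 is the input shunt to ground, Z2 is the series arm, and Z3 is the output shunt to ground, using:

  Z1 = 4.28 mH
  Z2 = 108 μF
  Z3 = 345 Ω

Step 1 — Angular frequency: ω = 2π·f = 2π·2670 = 1.678e+04 rad/s.
Step 2 — Component impedances:
  Z1: Z = jωL = j·1.678e+04·0.00428 = 0 + j71.8 Ω
  Z2: Z = 1/(jωC) = -j/(ω·C) = 0 - j0.5519 Ω
  Z3: Z = R = 345 Ω
Step 3 — With open output, the series arm Z2 and the output shunt Z3 appear in series to ground: Z2 + Z3 = 345 - j0.5519 Ω.
Step 4 — Parallel with input shunt Z1: Z_in = Z1 || (Z2 + Z3) = 14.33 + j68.84 Ω = 70.32∠78.2° Ω.
Step 5 — Power factor: PF = cos(φ) = Re(Z)/|Z| = 14.33/70.32 = 0.2038.
Step 6 — Type: Im(Z) = 68.84 ⇒ lagging (phase φ = 78.2°).

PF = 0.2038 (lagging, φ = 78.2°)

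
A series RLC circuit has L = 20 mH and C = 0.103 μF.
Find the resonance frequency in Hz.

Step 1 — Resonance condition Im(Z)=0 gives ω₀ = 1/√(LC).
Step 2 — ω₀ = 1/√(0.02·1.03e-07) = 2.203e+04 rad/s.
Step 3 — f₀ = ω₀/(2π) = 3507 Hz.

f₀ = 3507 Hz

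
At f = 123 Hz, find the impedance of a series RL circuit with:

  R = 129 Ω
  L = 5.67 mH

Step 1 — Angular frequency: ω = 2π·f = 2π·123 = 772.8 rad/s.
Step 2 — Component impedances:
  R: Z = R = 129 Ω
  L: Z = jωL = j·772.8·0.00567 = 0 + j4.382 Ω
Step 3 — Series combination: Z_total = R + L = 129 + j4.382 Ω = 129.1∠1.9° Ω.

Z = 129 + j4.382 Ω = 129.1∠1.9° Ω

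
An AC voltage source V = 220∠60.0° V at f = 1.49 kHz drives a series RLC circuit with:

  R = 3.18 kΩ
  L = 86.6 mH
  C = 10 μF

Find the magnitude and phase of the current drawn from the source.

Step 1 — Angular frequency: ω = 2π·f = 2π·1490 = 9362 rad/s.
Step 2 — Component impedances:
  R: Z = R = 3180 Ω
  L: Z = jωL = j·9362·0.0866 = 0 + j810.7 Ω
  C: Z = 1/(jωC) = -j/(ω·C) = 0 - j10.68 Ω
Step 3 — Series combination: Z_total = R + L + C = 3180 + j800.1 Ω = 3279∠14.1° Ω.
Step 4 — Source phasor: V = 220∠60.0° V = 110 + j190.5 V.
Step 5 — Ohm's law: I = V / Z_total = (110 + j190.5) / (3180 + j800.1) = 0.04671 + j0.04816 A.
Step 6 — Convert to polar: |I| = 0.06709 A, ∠I = 45.9°.

I = 0.06709∠45.9° A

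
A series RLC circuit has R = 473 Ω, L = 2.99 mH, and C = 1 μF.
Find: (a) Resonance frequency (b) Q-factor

Step 1 — Resonance condition Im(Z)=0 gives ω₀ = 1/√(LC).
Step 2 — ω₀ = 1/√(0.00299·1e-06) = 1.829e+04 rad/s.
Step 3 — f₀ = ω₀/(2π) = 2911 Hz.
Step 4 — Series Q: Q = ω₀L/R = 1.829e+04·0.00299/473 = 0.1156.

(a) f₀ = 2911 Hz  (b) Q = 0.1156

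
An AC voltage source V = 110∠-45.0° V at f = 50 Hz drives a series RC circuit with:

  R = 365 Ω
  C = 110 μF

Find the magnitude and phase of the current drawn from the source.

Step 1 — Angular frequency: ω = 2π·f = 2π·50 = 314.2 rad/s.
Step 2 — Component impedances:
  R: Z = R = 365 Ω
  C: Z = 1/(jωC) = -j/(ω·C) = 0 - j28.94 Ω
Step 3 — Series combination: Z_total = R + C = 365 - j28.94 Ω = 366.1∠-4.5° Ω.
Step 4 — Source phasor: V = 110∠-45.0° V = 77.78 - j77.78 V.
Step 5 — Ohm's law: I = V / Z_total = (77.78 - j77.78) / (365 - j28.94) = 0.2286 - j0.195 A.
Step 6 — Convert to polar: |I| = 0.3004 A, ∠I = -40.5°.

I = 0.3004∠-40.5° A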